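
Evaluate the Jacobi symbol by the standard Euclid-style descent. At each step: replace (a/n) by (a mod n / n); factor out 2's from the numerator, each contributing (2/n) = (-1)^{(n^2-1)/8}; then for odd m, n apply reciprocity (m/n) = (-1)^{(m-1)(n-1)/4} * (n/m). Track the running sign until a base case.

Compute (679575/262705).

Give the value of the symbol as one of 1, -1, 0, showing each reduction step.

(679575/262705): 679575 mod 262705 = 154165, so (679575/262705) = (154165/262705)
flip (154165/262705) -> (262705/154165): both odd, 154165 mod 4 = 1, 262705 mod 4 = 1, so the flip contributes +1; sign now +1
(262705/154165): 262705 mod 154165 = 108540, so (262705/154165) = (108540/154165)
factor out 2^2: 108540 = 2^2·27135; with 154165 mod 8 = 5, (2/154165) = -1; sign now +1; continue with (27135/154165)
flip (27135/154165) -> (154165/27135): both odd, 27135 mod 4 = 3, 154165 mod 4 = 1, so the flip contributes +1; sign now +1
(154165/27135): 154165 mod 27135 = 18490, so (154165/27135) = (18490/27135)
factor out 2^1: 18490 = 2^1·9245; with 27135 mod 8 = 7, (2/27135) = +1; sign now +1; continue with (9245/27135)
flip (9245/27135) -> (27135/9245): both odd, 9245 mod 4 = 1, 27135 mod 4 = 3, so the flip contributes +1; sign now +1
(27135/9245): 27135 mod 9245 = 8645, so (27135/9245) = (8645/9245)
flip (8645/9245) -> (9245/8645): both odd, 8645 mod 4 = 1, 9245 mod 4 = 1, so the flip contributes +1; sign now +1
(9245/8645): 9245 mod 8645 = 600, so (9245/8645) = (600/8645)
factor out 2^3: 600 = 2^3·75; with 8645 mod 8 = 5, (2/8645) = -1; sign now -1; continue with (75/8645)
flip (75/8645) -> (8645/75): both odd, 75 mod 4 = 3, 8645 mod 4 = 1, so the flip contributes +1; sign now -1
(8645/75): 8645 mod 75 = 20, so (8645/75) = (20/75)
factor out 2^2: 20 = 2^2·5; with 75 mod 8 = 3, (2/75) = -1; sign now -1; continue with (5/75)
flip (5/75) -> (75/5): both odd, 5 mod 4 = 1, 75 mod 4 = 3, so the flip contributes +1; sign now -1
(75/5): 75 mod 5 = 0, so (75/5) = (0/5)
reached (0/5); gcd(a, n) > 1, so (0/5) = 0 and the symbol is 0

0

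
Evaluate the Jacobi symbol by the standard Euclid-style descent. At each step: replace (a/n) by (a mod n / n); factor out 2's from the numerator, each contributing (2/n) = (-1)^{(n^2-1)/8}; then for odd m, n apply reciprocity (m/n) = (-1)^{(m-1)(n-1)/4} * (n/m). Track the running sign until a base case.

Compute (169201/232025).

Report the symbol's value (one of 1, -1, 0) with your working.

flip (169201/232025) -> (232025/169201): both odd, 169201 mod 4 = 1, 232025 mod 4 = 1, so the flip contributes +1; sign now +1
(232025/169201): 232025 mod 169201 = 62824, so (232025/169201) = (62824/169201)
factor out 2^3: 62824 = 2^3·7853; with 169201 mod 8 = 1, (2/169201) = +1; sign now +1; continue with (7853/169201)
flip (7853/169201) -> (169201/7853): both odd, 7853 mod 4 = 1, 169201 mod 4 = 1, so the flip contributes +1; sign now +1
(169201/7853): 169201 mod 7853 = 4288, so (169201/7853) = (4288/7853)
factor out 2^6: 4288 = 2^6·67; with 7853 mod 8 = 5, (2/7853) = -1; sign now +1; continue with (67/7853)
flip (67/7853) -> (7853/67): both odd, 67 mod 4 = 3, 7853 mod 4 = 1, so the flip contributes +1; sign now +1
(7853/67): 7853 mod 67 = 14, so (7853/67) = (14/67)
factor out 2^1: 14 = 2^1·7; with 67 mod 8 = 3, (2/67) = -1; sign now -1; continue with (7/67)
flip (7/67) -> (67/7): both odd, 7 mod 4 = 3, 67 mod 4 = 3, so the flip contributes -1; sign now +1
(67/7): 67 mod 7 = 4, so (67/7) = (4/7)
factor out 2^2: 4 = 2^2·1; with 7 mod 8 = 7, (2/7) = +1; sign now +1; continue with (1/7)
reached (1/7) = 1, so the symbol is +1

1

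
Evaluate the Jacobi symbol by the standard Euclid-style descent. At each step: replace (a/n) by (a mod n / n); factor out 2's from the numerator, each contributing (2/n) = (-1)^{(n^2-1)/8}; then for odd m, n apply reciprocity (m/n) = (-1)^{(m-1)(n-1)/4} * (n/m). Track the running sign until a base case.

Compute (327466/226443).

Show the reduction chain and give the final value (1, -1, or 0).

(327466/226443): 327466 mod 226443 = 101023, so (327466/226443) = (101023/226443)
flip (101023/226443) -> (226443/101023): both odd, 101023 mod 4 = 3, 226443 mod 4 = 3, so the flip contributes -1; sign now -1
(226443/101023): 226443 mod 101023 = 24397, so (226443/101023) = (24397/101023)
flip (24397/101023) -> (101023/24397): both odd, 24397 mod 4 = 1, 101023 mod 4 = 3, so the flip contributes +1; sign now -1
(101023/24397): 101023 mod 24397 = 3435, so (101023/24397) = (3435/24397)
flip (3435/24397) -> (24397/3435): both odd, 3435 mod 4 = 3, 24397 mod 4 = 1, so the flip contributes +1; sign now -1
(24397/3435): 24397 mod 3435 = 352, so (24397/3435) = (352/3435)
factor out 2^5: 352 = 2^5·11; with 3435 mod 8 = 3, (2/3435) = -1; sign now +1; continue with (11/3435)
flip (11/3435) -> (3435/11): both odd, 11 mod 4 = 3, 3435 mod 4 = 3, so the flip contributes -1; sign now -1
(3435/11): 3435 mod 11 = 3, so (3435/11) = (3/11)
flip (3/11) -> (11/3): both odd, 3 mod 4 = 3, 11 mod 4 = 3, so the flip contributes -1; sign now +1
(11/3): 11 mod 3 = 2, so (11/3) = (2/3)
factor out 2^1: 2 = 2^1·1; with 3 mod 8 = 3, (2/3) = -1; sign now -1; continue with (1/3)
reached (1/3) = 1, so the symbol is -1

-1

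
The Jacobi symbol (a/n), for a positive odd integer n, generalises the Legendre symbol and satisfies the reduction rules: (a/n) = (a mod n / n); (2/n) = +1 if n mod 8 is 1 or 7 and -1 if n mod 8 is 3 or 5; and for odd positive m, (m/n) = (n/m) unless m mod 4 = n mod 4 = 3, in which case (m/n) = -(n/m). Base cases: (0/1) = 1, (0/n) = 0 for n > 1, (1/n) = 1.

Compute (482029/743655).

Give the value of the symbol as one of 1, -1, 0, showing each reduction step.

reciprocity: (482029/743655) = +1·(743655/482029) since 482029 mod 4 = 1, 743655 mod 4 = 3; sign now +1
(743655/482029) = (261626/482029)   [reduce mod 482029]
261626 = 2^1·130813; (2/482029) = -1 since 482029 mod 8 = 5, so (261626/482029) = (-1)^1·(130813/482029); sign now -1
reciprocity: (130813/482029) = +1·(482029/130813) since 130813 mod 4 = 1, 482029 mod 4 = 1; sign now -1
(482029/130813) = (89590/130813)   [reduce mod 130813]
89590 = 2^1·44795; (2/130813) = -1 since 130813 mod 8 = 5, so (89590/130813) = (-1)^1·(44795/130813); sign now +1
reciprocity: (44795/130813) = +1·(130813/44795) since 44795 mod 4 = 3, 130813 mod 4 = 1; sign now +1
(130813/44795) = (41223/44795)   [reduce mod 44795]
reciprocity: (41223/44795) = -1·(44795/41223) since 41223 mod 4 = 3, 44795 mod 4 = 3; sign now -1
(44795/41223) = (3572/41223)   [reduce mod 41223]
3572 = 2^2·893; (2/41223) = +1 since 41223 mod 8 = 7, so (3572/41223) = (+1)^2·(893/41223); sign now -1
reciprocity: (893/41223) = +1·(41223/893) since 893 mod 4 = 1, 41223 mod 4 = 3; sign now -1
(41223/893) = (145/893)   [reduce mod 893]
reciprocity: (145/893) = +1·(893/145) since 145 mod 4 = 1, 893 mod 4 = 1; sign now -1
(893/145) = (23/145)   [reduce mod 145]
reciprocity: (23/145) = +1·(145/23) since 23 mod 4 = 3, 145 mod 4 = 1; sign now -1
(145/23) = (7/23)   [reduce mod 23]
reciprocity: (7/23) = -1·(23/7) since 7 mod 4 = 3, 23 mod 4 = 3; sign now +1
(23/7) = (2/7)   [reduce mod 7]
2 = 2^1·1; (2/7) = +1 since 7 mod 8 = 7, so (2/7) = (+1)^1·(1/7); sign now +1
(1/7) = 1; final value = sign = +1

1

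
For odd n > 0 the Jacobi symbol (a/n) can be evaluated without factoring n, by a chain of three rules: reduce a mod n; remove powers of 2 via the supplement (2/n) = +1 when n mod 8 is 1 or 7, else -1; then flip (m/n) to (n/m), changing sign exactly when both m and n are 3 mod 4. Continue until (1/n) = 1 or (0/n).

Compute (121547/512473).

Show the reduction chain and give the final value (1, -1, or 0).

-1

flip (121547/512473) -> (512473/121547): both odd, 121547 mod 4 = 3, 512473 mod 4 = 1, so the flip contributes +1; sign now +1
(512473/121547): 512473 mod 121547 = 26285, so (512473/121547) = (26285/121547)
flip (26285/121547) -> (121547/26285): both odd, 26285 mod 4 = 1, 121547 mod 4 = 3, so the flip contributes +1; sign now +1
(121547/26285): 121547 mod 26285 = 16407, so (121547/26285) = (16407/26285)
flip (16407/26285) -> (26285/16407): both odd, 16407 mod 4 = 3, 26285 mod 4 = 1, so the flip contributes +1; sign now +1
(26285/16407): 26285 mod 16407 = 9878, so (26285/16407) = (9878/16407)
factor out 2^1: 9878 = 2^1·4939; with 16407 mod 8 = 7, (2/16407) = +1; sign now +1; continue with (4939/16407)
flip (4939/16407) -> (16407/4939): both odd, 4939 mod 4 = 3, 16407 mod 4 = 3, so the flip contributes -1; sign now -1
(16407/4939): 16407 mod 4939 = 1590, so (16407/4939) = (1590/4939)
factor out 2^1: 1590 = 2^1·795; with 4939 mod 8 = 3, (2/4939) = -1; sign now +1; continue with (795/4939)
flip (795/4939) -> (4939/795): both odd, 795 mod 4 = 3, 4939 mod 4 = 3, so the flip contributes -1; sign now -1
(4939/795): 4939 mod 795 = 169, so (4939/795) = (169/795)
flip (169/795) -> (795/169): both odd, 169 mod 4 = 1, 795 mod 4 = 3, so the flip contributes +1; sign now -1
(795/169): 795 mod 169 = 119, so (795/169) = (119/169)
flip (119/169) -> (169/119): both odd, 119 mod 4 = 3, 169 mod 4 = 1, so the flip contributes +1; sign now -1
(169/119): 169 mod 119 = 50, so (169/119) = (50/119)
factor out 2^1: 50 = 2^1·25; with 119 mod 8 = 7, (2/119) = +1; sign now -1; continue with (25/119)
flip (25/119) -> (119/25): both odd, 25 mod 4 = 1, 119 mod 4 = 3, so the flip contributes +1; sign now -1
(119/25): 119 mod 25 = 19, so (119/25) = (19/25)
flip (19/25) -> (25/19): both odd, 19 mod 4 = 3, 25 mod 4 = 1, so the flip contributes +1; sign now -1
(25/19): 25 mod 19 = 6, so (25/19) = (6/19)
factor out 2^1: 6 = 2^1·3; with 19 mod 8 = 3, (2/19) = -1; sign now +1; continue with (3/19)
flip (3/19) -> (19/3): both odd, 3 mod 4 = 3, 19 mod 4 = 3, so the flip contributes -1; sign now -1
(19/3): 19 mod 3 = 1, so (19/3) = (1/3)
reached (1/3) = 1, so the symbol is -1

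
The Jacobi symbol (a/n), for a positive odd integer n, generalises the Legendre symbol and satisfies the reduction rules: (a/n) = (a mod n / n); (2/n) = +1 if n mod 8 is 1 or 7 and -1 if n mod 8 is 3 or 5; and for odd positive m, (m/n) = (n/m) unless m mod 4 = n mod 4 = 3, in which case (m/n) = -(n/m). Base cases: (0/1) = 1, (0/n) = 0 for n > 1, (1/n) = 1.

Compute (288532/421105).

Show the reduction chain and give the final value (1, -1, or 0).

1

288532 = 2^2·72133; (2/421105) = +1 since 421105 mod 8 = 1, so (288532/421105) = (+1)^2·(72133/421105); sign now +1
reciprocity: (72133/421105) = +1·(421105/72133) since 72133 mod 4 = 1, 421105 mod 4 = 1; sign now +1
(421105/72133) = (60440/72133)   [reduce mod 72133]
60440 = 2^3·7555; (2/72133) = -1 since 72133 mod 8 = 5, so (60440/72133) = (-1)^3·(7555/72133); sign now -1
reciprocity: (7555/72133) = +1·(72133/7555) since 7555 mod 4 = 3, 72133 mod 4 = 1; sign now -1
(72133/7555) = (4138/7555)   [reduce mod 7555]
4138 = 2^1·2069; (2/7555) = -1 since 7555 mod 8 = 3, so (4138/7555) = (-1)^1·(2069/7555); sign now +1
reciprocity: (2069/7555) = +1·(7555/2069) since 2069 mod 4 = 1, 7555 mod 4 = 3; sign now +1
(7555/2069) = (1348/2069)   [reduce mod 2069]
1348 = 2^2·337; (2/2069) = -1 since 2069 mod 8 = 5, so (1348/2069) = (-1)^2·(337/2069); sign now +1
reciprocity: (337/2069) = +1·(2069/337) since 337 mod 4 = 1, 2069 mod 4 = 1; sign now +1
(2069/337) = (47/337)   [reduce mod 337]
reciprocity: (47/337) = +1·(337/47) since 47 mod 4 = 3, 337 mod 4 = 1; sign now +1
(337/47) = (8/47)   [reduce mod 47]
8 = 2^3·1; (2/47) = +1 since 47 mod 8 = 7, so (8/47) = (+1)^3·(1/47); sign now +1
(1/47) = 1; final value = sign = +1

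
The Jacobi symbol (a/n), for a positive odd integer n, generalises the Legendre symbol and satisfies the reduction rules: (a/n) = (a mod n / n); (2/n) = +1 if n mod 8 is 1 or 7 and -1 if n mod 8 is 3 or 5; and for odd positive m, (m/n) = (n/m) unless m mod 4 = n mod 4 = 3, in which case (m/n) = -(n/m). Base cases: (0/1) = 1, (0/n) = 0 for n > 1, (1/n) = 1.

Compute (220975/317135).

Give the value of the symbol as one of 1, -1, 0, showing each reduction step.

flip (220975/317135) -> (317135/220975): both odd, 220975 mod 4 = 3, 317135 mod 4 = 3, so the flip contributes -1; sign now -1
(317135/220975): 317135 mod 220975 = 96160, so (317135/220975) = (96160/220975)
factor out 2^5: 96160 = 2^5·3005; with 220975 mod 8 = 7, (2/220975) = +1; sign now -1; continue with (3005/220975)
flip (3005/220975) -> (220975/3005): both odd, 3005 mod 4 = 1, 220975 mod 4 = 3, so the flip contributes +1; sign now -1
(220975/3005): 220975 mod 3005 = 1610, so (220975/3005) = (1610/3005)
factor out 2^1: 1610 = 2^1·805; with 3005 mod 8 = 5, (2/3005) = -1; sign now +1; continue with (805/3005)
flip (805/3005) -> (3005/805): both odd, 805 mod 4 = 1, 3005 mod 4 = 1, so the flip contributes +1; sign now +1
(3005/805): 3005 mod 805 = 590, so (3005/805) = (590/805)
factor out 2^1: 590 = 2^1·295; with 805 mod 8 = 5, (2/805) = -1; sign now -1; continue with (295/805)
flip (295/805) -> (805/295): both odd, 295 mod 4 = 3, 805 mod 4 = 1, so the flip contributes +1; sign now -1
(805/295): 805 mod 295 = 215, so (805/295) = (215/295)
flip (215/295) -> (295/215): both odd, 215 mod 4 = 3, 295 mod 4 = 3, so the flip contributes -1; sign now +1
(295/215): 295 mod 215 = 80, so (295/215) = (80/215)
factor out 2^4: 80 = 2^4·5; with 215 mod 8 = 7, (2/215) = +1; sign now +1; continue with (5/215)
flip (5/215) -> (215/5): both odd, 5 mod 4 = 1, 215 mod 4 = 3, so the flip contributes +1; sign now +1
(215/5): 215 mod 5 = 0, so (215/5) = (0/5)
reached (0/5); gcd(a, n) > 1, so (0/5) = 0 and the symbol is 0

0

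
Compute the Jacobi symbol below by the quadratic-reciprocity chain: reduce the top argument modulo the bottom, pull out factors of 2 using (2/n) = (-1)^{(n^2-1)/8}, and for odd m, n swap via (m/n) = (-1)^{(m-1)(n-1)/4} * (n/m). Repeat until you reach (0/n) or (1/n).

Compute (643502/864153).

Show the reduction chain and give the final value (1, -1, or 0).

factor out 2^1: 643502 = 2^1·321751; with 864153 mod 8 = 1, (2/864153) = +1; sign now +1; continue with (321751/864153)
flip (321751/864153) -> (864153/321751): both odd, 321751 mod 4 = 3, 864153 mod 4 = 1, so the flip contributes +1; sign now +1
(864153/321751): 864153 mod 321751 = 220651, so (864153/321751) = (220651/321751)
flip (220651/321751) -> (321751/220651): both odd, 220651 mod 4 = 3, 321751 mod 4 = 3, so the flip contributes -1; sign now -1
(321751/220651): 321751 mod 220651 = 101100, so (321751/220651) = (101100/220651)
factor out 2^2: 101100 = 2^2·25275; with 220651 mod 8 = 3, (2/220651) = -1; sign now -1; continue with (25275/220651)
flip (25275/220651) -> (220651/25275): both odd, 25275 mod 4 = 3, 220651 mod 4 = 3, so the flip contributes -1; sign now +1
(220651/25275): 220651 mod 25275 = 18451, so (220651/25275) = (18451/25275)
flip (18451/25275) -> (25275/18451): both odd, 18451 mod 4 = 3, 25275 mod 4 = 3, so the flip contributes -1; sign now -1
(25275/18451): 25275 mod 18451 = 6824, so (25275/18451) = (6824/18451)
factor out 2^3: 6824 = 2^3·853; with 18451 mod 8 = 3, (2/18451) = -1; sign now +1; continue with (853/18451)
flip (853/18451) -> (18451/853): both odd, 853 mod 4 = 1, 18451 mod 4 = 3, so the flip contributes +1; sign now +1
(18451/853): 18451 mod 853 = 538, so (18451/853) = (538/853)
factor out 2^1: 538 = 2^1·269; with 853 mod 8 = 5, (2/853) = -1; sign now -1; continue with (269/853)
flip (269/853) -> (853/269): both odd, 269 mod 4 = 1, 853 mod 4 = 1, so the flip contributes +1; sign now -1
(853/269): 853 mod 269 = 46, so (853/269) = (46/269)
factor out 2^1: 46 = 2^1·23; with 269 mod 8 = 5, (2/269) = -1; sign now +1; continue with (23/269)
flip (23/269) -> (269/23): both odd, 23 mod 4 = 3, 269 mod 4 = 1, so the flip contributes +1; sign now +1
(269/23): 269 mod 23 = 16, so (269/23) = (16/23)
factor out 2^4: 16 = 2^4·1; with 23 mod 8 = 7, (2/23) = +1; sign now +1; continue with (1/23)
reached (1/23) = 1, so the symbol is +1

1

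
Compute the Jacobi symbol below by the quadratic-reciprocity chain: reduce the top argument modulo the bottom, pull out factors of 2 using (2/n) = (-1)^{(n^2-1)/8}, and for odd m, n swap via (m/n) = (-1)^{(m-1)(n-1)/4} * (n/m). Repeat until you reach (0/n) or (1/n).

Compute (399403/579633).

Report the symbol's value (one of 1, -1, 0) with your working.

-1

reciprocity: (399403/579633) = +1·(579633/399403) since 399403 mod 4 = 3, 579633 mod 4 = 1; sign now +1
(579633/399403) = (180230/399403)   [reduce mod 399403]
180230 = 2^1·90115; (2/399403) = -1 since 399403 mod 8 = 3, so (180230/399403) = (-1)^1·(90115/399403); sign now -1
reciprocity: (90115/399403) = -1·(399403/90115) since 90115 mod 4 = 3, 399403 mod 4 = 3; sign now +1
(399403/90115) = (38943/90115)   [reduce mod 90115]
reciprocity: (38943/90115) = -1·(90115/38943) since 38943 mod 4 = 3, 90115 mod 4 = 3; sign now -1
(90115/38943) = (12229/38943)   [reduce mod 38943]
reciprocity: (12229/38943) = +1·(38943/12229) since 12229 mod 4 = 1, 38943 mod 4 = 3; sign now -1
(38943/12229) = (2256/12229)   [reduce mod 12229]
2256 = 2^4·141; (2/12229) = -1 since 12229 mod 8 = 5, so (2256/12229) = (-1)^4·(141/12229); sign now -1
reciprocity: (141/12229) = +1·(12229/141) since 141 mod 4 = 1, 12229 mod 4 = 1; sign now -1
(12229/141) = (103/141)   [reduce mod 141]
reciprocity: (103/141) = +1·(141/103) since 103 mod 4 = 3, 141 mod 4 = 1; sign now -1
(141/103) = (38/103)   [reduce mod 103]
38 = 2^1·19; (2/103) = +1 since 103 mod 8 = 7, so (38/103) = (+1)^1·(19/103); sign now -1
reciprocity: (19/103) = -1·(103/19) since 19 mod 4 = 3, 103 mod 4 = 3; sign now +1
(103/19) = (8/19)   [reduce mod 19]
8 = 2^3·1; (2/19) = -1 since 19 mod 8 = 3, so (8/19) = (-1)^3·(1/19); sign now -1
(1/19) = 1; final value = sign = -1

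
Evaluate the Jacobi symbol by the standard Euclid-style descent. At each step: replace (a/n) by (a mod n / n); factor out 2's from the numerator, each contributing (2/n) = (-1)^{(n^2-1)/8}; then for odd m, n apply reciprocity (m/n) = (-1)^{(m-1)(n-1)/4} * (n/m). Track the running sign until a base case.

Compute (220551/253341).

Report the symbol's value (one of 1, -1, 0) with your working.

0

flip (220551/253341) -> (253341/220551): both odd, 220551 mod 4 = 3, 253341 mod 4 = 1, so the flip contributes +1; sign now +1
(253341/220551): 253341 mod 220551 = 32790, so (253341/220551) = (32790/220551)
factor out 2^1: 32790 = 2^1·16395; with 220551 mod 8 = 7, (2/220551) = +1; sign now +1; continue with (16395/220551)
flip (16395/220551) -> (220551/16395): both odd, 16395 mod 4 = 3, 220551 mod 4 = 3, so the flip contributes -1; sign now -1
(220551/16395): 220551 mod 16395 = 7416, so (220551/16395) = (7416/16395)
factor out 2^3: 7416 = 2^3·927; with 16395 mod 8 = 3, (2/16395) = -1; sign now +1; continue with (927/16395)
flip (927/16395) -> (16395/927): both odd, 927 mod 4 = 3, 16395 mod 4 = 3, so the flip contributes -1; sign now -1
(16395/927): 16395 mod 927 = 636, so (16395/927) = (636/927)
factor out 2^2: 636 = 2^2·159; with 927 mod 8 = 7, (2/927) = +1; sign now -1; continue with (159/927)
flip (159/927) -> (927/159): both odd, 159 mod 4 = 3, 927 mod 4 = 3, so the flip contributes -1; sign now +1
(927/159): 927 mod 159 = 132, so (927/159) = (132/159)
factor out 2^2: 132 = 2^2·33; with 159 mod 8 = 7, (2/159) = +1; sign now +1; continue with (33/159)
flip (33/159) -> (159/33): both odd, 33 mod 4 = 1, 159 mod 4 = 3, so the flip contributes +1; sign now +1
(159/33): 159 mod 33 = 27, so (159/33) = (27/33)
flip (27/33) -> (33/27): both odd, 27 mod 4 = 3, 33 mod 4 = 1, so the flip contributes +1; sign now +1
(33/27): 33 mod 27 = 6, so (33/27) = (6/27)
factor out 2^1: 6 = 2^1·3; with 27 mod 8 = 3, (2/27) = -1; sign now -1; continue with (3/27)
flip (3/27) -> (27/3): both odd, 3 mod 4 = 3, 27 mod 4 = 3, so the flip contributes -1; sign now +1
(27/3): 27 mod 3 = 0, so (27/3) = (0/3)
reached (0/3); gcd(a, n) > 1, so (0/3) = 0 and the symbol is 0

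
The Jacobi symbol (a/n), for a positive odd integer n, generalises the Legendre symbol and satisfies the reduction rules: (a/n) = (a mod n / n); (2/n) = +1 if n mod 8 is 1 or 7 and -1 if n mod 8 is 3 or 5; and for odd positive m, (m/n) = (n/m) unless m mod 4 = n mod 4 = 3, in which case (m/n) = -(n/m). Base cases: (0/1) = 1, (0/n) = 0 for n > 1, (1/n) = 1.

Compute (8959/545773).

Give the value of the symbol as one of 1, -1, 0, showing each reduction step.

1

flip (8959/545773) -> (545773/8959): both odd, 8959 mod 4 = 3, 545773 mod 4 = 1, so the flip contributes +1; sign now +1
(545773/8959): 545773 mod 8959 = 8233, so (545773/8959) = (8233/8959)
flip (8233/8959) -> (8959/8233): both odd, 8233 mod 4 = 1, 8959 mod 4 = 3, so the flip contributes +1; sign now +1
(8959/8233): 8959 mod 8233 = 726, so (8959/8233) = (726/8233)
factor out 2^1: 726 = 2^1·363; with 8233 mod 8 = 1, (2/8233) = +1; sign now +1; continue with (363/8233)
flip (363/8233) -> (8233/363): both odd, 363 mod 4 = 3, 8233 mod 4 = 1, so the flip contributes +1; sign now +1
(8233/363): 8233 mod 363 = 247, so (8233/363) = (247/363)
flip (247/363) -> (363/247): both odd, 247 mod 4 = 3, 363 mod 4 = 3, so the flip contributes -1; sign now -1
(363/247): 363 mod 247 = 116, so (363/247) = (116/247)
factor out 2^2: 116 = 2^2·29; with 247 mod 8 = 7, (2/247) = +1; sign now -1; continue with (29/247)
flip (29/247) -> (247/29): both odd, 29 mod 4 = 1, 247 mod 4 = 3, so the flip contributes +1; sign now -1
(247/29): 247 mod 29 = 15, so (247/29) = (15/29)
flip (15/29) -> (29/15): both odd, 15 mod 4 = 3, 29 mod 4 = 1, so the flip contributes +1; sign now -1
(29/15): 29 mod 15 = 14, so (29/15) = (14/15)
factor out 2^1: 14 = 2^1·7; with 15 mod 8 = 7, (2/15) = +1; sign now -1; continue with (7/15)
flip (7/15) -> (15/7): both odd, 7 mod 4 = 3, 15 mod 4 = 3, so the flip contributes -1; sign now +1
(15/7): 15 mod 7 = 1, so (15/7) = (1/7)
reached (1/7) = 1, so the symbol is +1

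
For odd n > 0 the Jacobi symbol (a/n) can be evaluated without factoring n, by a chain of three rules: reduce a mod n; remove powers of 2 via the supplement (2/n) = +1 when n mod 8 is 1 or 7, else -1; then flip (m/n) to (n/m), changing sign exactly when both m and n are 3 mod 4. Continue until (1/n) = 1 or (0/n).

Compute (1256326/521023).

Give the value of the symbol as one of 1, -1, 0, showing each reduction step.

(1256326/521023): 1256326 mod 521023 = 214280, so (1256326/521023) = (214280/521023)
factor out 2^3: 214280 = 2^3·26785; with 521023 mod 8 = 7, (2/521023) = +1; sign now +1; continue with (26785/521023)
flip (26785/521023) -> (521023/26785): both odd, 26785 mod 4 = 1, 521023 mod 4 = 3, so the flip contributes +1; sign now +1
(521023/26785): 521023 mod 26785 = 12108, so (521023/26785) = (12108/26785)
factor out 2^2: 12108 = 2^2·3027; with 26785 mod 8 = 1, (2/26785) = +1; sign now +1; continue with (3027/26785)
flip (3027/26785) -> (26785/3027): both odd, 3027 mod 4 = 3, 26785 mod 4 = 1, so the flip contributes +1; sign now +1
(26785/3027): 26785 mod 3027 = 2569, so (26785/3027) = (2569/3027)
flip (2569/3027) -> (3027/2569): both odd, 2569 mod 4 = 1, 3027 mod 4 = 3, so the flip contributes +1; sign now +1
(3027/2569): 3027 mod 2569 = 458, so (3027/2569) = (458/2569)
factor out 2^1: 458 = 2^1·229; with 2569 mod 8 = 1, (2/2569) = +1; sign now +1; continue with (229/2569)
flip (229/2569) -> (2569/229): both odd, 229 mod 4 = 1, 2569 mod 4 = 1, so the flip contributes +1; sign now +1
(2569/229): 2569 mod 229 = 50, so (2569/229) = (50/229)
factor out 2^1: 50 = 2^1·25; with 229 mod 8 = 5, (2/229) = -1; sign now -1; continue with (25/229)
flip (25/229) -> (229/25): both odd, 25 mod 4 = 1, 229 mod 4 = 1, so the flip contributes +1; sign now -1
(229/25): 229 mod 25 = 4, so (229/25) = (4/25)
factor out 2^2: 4 = 2^2·1; with 25 mod 8 = 1, (2/25) = +1; sign now -1; continue with (1/25)
reached (1/25) = 1, so the symbol is -1

-1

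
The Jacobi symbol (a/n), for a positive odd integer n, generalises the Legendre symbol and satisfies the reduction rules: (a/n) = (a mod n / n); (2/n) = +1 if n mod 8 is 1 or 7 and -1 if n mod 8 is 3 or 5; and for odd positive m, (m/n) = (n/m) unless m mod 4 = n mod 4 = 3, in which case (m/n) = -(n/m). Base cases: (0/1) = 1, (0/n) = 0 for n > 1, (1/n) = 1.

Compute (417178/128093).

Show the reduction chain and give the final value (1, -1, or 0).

1

(417178/128093) = (32899/128093)   [reduce mod 128093]
reciprocity: (32899/128093) = +1·(128093/32899) since 32899 mod 4 = 3, 128093 mod 4 = 1; sign now +1
(128093/32899) = (29396/32899)   [reduce mod 32899]
29396 = 2^2·7349; (2/32899) = -1 since 32899 mod 8 = 3, so (29396/32899) = (-1)^2·(7349/32899); sign now +1
reciprocity: (7349/32899) = +1·(32899/7349) since 7349 mod 4 = 1, 32899 mod 4 = 3; sign now +1
(32899/7349) = (3503/7349)   [reduce mod 7349]
reciprocity: (3503/7349) = +1·(7349/3503) since 3503 mod 4 = 3, 7349 mod 4 = 1; sign now +1
(7349/3503) = (343/3503)   [reduce mod 3503]
reciprocity: (343/3503) = -1·(3503/343) since 343 mod 4 = 3, 3503 mod 4 = 3; sign now -1
(3503/343) = (73/343)   [reduce mod 343]
reciprocity: (73/343) = +1·(343/73) since 73 mod 4 = 1, 343 mod 4 = 3; sign now -1
(343/73) = (51/73)   [reduce mod 73]
reciprocity: (51/73) = +1·(73/51) since 51 mod 4 = 3, 73 mod 4 = 1; sign now -1
(73/51) = (22/51)   [reduce mod 51]
22 = 2^1·11; (2/51) = -1 since 51 mod 8 = 3, so (22/51) = (-1)^1·(11/51); sign now +1
reciprocity: (11/51) = -1·(51/11) since 11 mod 4 = 3, 51 mod 4 = 3; sign now -1
(51/11) = (7/11)   [reduce mod 11]
reciprocity: (7/11) = -1·(11/7) since 7 mod 4 = 3, 11 mod 4 = 3; sign now +1
(11/7) = (4/7)   [reduce mod 7]
4 = 2^2·1; (2/7) = +1 since 7 mod 8 = 7, so (4/7) = (+1)^2·(1/7); sign now +1
(1/7) = 1; final value = sign = +1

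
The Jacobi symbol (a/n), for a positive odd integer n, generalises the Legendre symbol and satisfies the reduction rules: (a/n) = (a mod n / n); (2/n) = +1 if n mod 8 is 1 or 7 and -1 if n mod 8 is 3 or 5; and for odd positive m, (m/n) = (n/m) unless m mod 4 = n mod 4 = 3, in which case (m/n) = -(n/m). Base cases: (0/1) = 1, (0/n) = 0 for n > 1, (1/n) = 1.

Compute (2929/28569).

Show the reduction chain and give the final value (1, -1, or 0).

reciprocity: (2929/28569) = +1·(28569/2929) since 2929 mod 4 = 1, 28569 mod 4 = 1; sign now +1
(28569/2929) = (2208/2929)   [reduce mod 2929]
2208 = 2^5·69; (2/2929) = +1 since 2929 mod 8 = 1, so (2208/2929) = (+1)^5·(69/2929); sign now +1
reciprocity: (69/2929) = +1·(2929/69) since 69 mod 4 = 1, 2929 mod 4 = 1; sign now +1
(2929/69) = (31/69)   [reduce mod 69]
reciprocity: (31/69) = +1·(69/31) since 31 mod 4 = 3, 69 mod 4 = 1; sign now +1
(69/31) = (7/31)   [reduce mod 31]
reciprocity: (7/31) = -1·(31/7) since 7 mod 4 = 3, 31 mod 4 = 3; sign now -1
(31/7) = (3/7)   [reduce mod 7]
reciprocity: (3/7) = -1·(7/3) since 3 mod 4 = 3, 7 mod 4 = 3; sign now +1
(7/3) = (1/3)   [reduce mod 3]
(1/3) = 1; final value = sign = +1

1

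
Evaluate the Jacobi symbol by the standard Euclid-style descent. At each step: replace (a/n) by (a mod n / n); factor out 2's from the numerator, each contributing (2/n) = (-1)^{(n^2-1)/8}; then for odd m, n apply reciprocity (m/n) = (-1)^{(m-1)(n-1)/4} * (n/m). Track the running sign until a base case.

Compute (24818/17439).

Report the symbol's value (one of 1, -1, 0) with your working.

(24818/17439) = (7379/17439)   [reduce mod 17439]
reciprocity: (7379/17439) = -1·(17439/7379) since 7379 mod 4 = 3, 17439 mod 4 = 3; sign now -1
(17439/7379) = (2681/7379)   [reduce mod 7379]
reciprocity: (2681/7379) = +1·(7379/2681) since 2681 mod 4 = 1, 7379 mod 4 = 3; sign now -1
(7379/2681) = (2017/2681)   [reduce mod 2681]
reciprocity: (2017/2681) = +1·(2681/2017) since 2017 mod 4 = 1, 2681 mod 4 = 1; sign now -1
(2681/2017) = (664/2017)   [reduce mod 2017]
664 = 2^3·83; (2/2017) = +1 since 2017 mod 8 = 1, so (664/2017) = (+1)^3·(83/2017); sign now -1
reciprocity: (83/2017) = +1·(2017/83) since 83 mod 4 = 3, 2017 mod 4 = 1; sign now -1
(2017/83) = (25/83)   [reduce mod 83]
reciprocity: (25/83) = +1·(83/25) since 25 mod 4 = 1, 83 mod 4 = 3; sign now -1
(83/25) = (8/25)   [reduce mod 25]
8 = 2^3·1; (2/25) = +1 since 25 mod 8 = 1, so (8/25) = (+1)^3·(1/25); sign now -1
(1/25) = 1; final value = sign = -1

-1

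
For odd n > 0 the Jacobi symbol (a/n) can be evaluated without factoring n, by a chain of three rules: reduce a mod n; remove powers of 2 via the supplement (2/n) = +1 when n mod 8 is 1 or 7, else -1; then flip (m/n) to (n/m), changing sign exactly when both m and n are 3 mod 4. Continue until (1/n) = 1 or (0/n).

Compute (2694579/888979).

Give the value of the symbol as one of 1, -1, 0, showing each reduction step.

-1

(2694579/888979): 2694579 mod 888979 = 27642, so (2694579/888979) = (27642/888979)
factor out 2^1: 27642 = 2^1·13821; with 888979 mod 8 = 3, (2/888979) = -1; sign now -1; continue with (13821/888979)
flip (13821/888979) -> (888979/13821): both odd, 13821 mod 4 = 1, 888979 mod 4 = 3, so the flip contributes +1; sign now -1
(888979/13821): 888979 mod 13821 = 4435, so (888979/13821) = (4435/13821)
flip (4435/13821) -> (13821/4435): both odd, 4435 mod 4 = 3, 13821 mod 4 = 1, so the flip contributes +1; sign now -1
(13821/4435): 13821 mod 4435 = 516, so (13821/4435) = (516/4435)
factor out 2^2: 516 = 2^2·129; with 4435 mod 8 = 3, (2/4435) = -1; sign now -1; continue with (129/4435)
flip (129/4435) -> (4435/129): both odd, 129 mod 4 = 1, 4435 mod 4 = 3, so the flip contributes +1; sign now -1
(4435/129): 4435 mod 129 = 49, so (4435/129) = (49/129)
flip (49/129) -> (129/49): both odd, 49 mod 4 = 1, 129 mod 4 = 1, so the flip contributes +1; sign now -1
(129/49): 129 mod 49 = 31, so (129/49) = (31/49)
flip (31/49) -> (49/31): both odd, 31 mod 4 = 3, 49 mod 4 = 1, so the flip contributes +1; sign now -1
(49/31): 49 mod 31 = 18, so (49/31) = (18/31)
factor out 2^1: 18 = 2^1·9; with 31 mod 8 = 7, (2/31) = +1; sign now -1; continue with (9/31)
flip (9/31) -> (31/9): both odd, 9 mod 4 = 1, 31 mod 4 = 3, so the flip contributes +1; sign now -1
(31/9): 31 mod 9 = 4, so (31/9) = (4/9)
factor out 2^2: 4 = 2^2·1; with 9 mod 8 = 1, (2/9) = +1; sign now -1; continue with (1/9)
reached (1/9) = 1, so the symbol is -1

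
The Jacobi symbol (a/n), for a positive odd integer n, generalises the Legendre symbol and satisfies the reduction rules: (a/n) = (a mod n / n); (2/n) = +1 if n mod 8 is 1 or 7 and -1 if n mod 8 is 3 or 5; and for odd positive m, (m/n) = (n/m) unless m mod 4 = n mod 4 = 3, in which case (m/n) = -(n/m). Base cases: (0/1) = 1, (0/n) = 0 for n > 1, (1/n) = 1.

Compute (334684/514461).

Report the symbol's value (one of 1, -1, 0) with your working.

-1

factor out 2^2: 334684 = 2^2·83671; with 514461 mod 8 = 5, (2/514461) = -1; sign now +1; continue with (83671/514461)
flip (83671/514461) -> (514461/83671): both odd, 83671 mod 4 = 3, 514461 mod 4 = 1, so the flip contributes +1; sign now +1
(514461/83671): 514461 mod 83671 = 12435, so (514461/83671) = (12435/83671)
flip (12435/83671) -> (83671/12435): both odd, 12435 mod 4 = 3, 83671 mod 4 = 3, so the flip contributes -1; sign now -1
(83671/12435): 83671 mod 12435 = 9061, so (83671/12435) = (9061/12435)
flip (9061/12435) -> (12435/9061): both odd, 9061 mod 4 = 1, 12435 mod 4 = 3, so the flip contributes +1; sign now -1
(12435/9061): 12435 mod 9061 = 3374, so (12435/9061) = (3374/9061)
factor out 2^1: 3374 = 2^1·1687; with 9061 mod 8 = 5, (2/9061) = -1; sign now +1; continue with (1687/9061)
flip (1687/9061) -> (9061/1687): both odd, 1687 mod 4 = 3, 9061 mod 4 = 1, so the flip contributes +1; sign now +1
(9061/1687): 9061 mod 1687 = 626, so (9061/1687) = (626/1687)
factor out 2^1: 626 = 2^1·313; with 1687 mod 8 = 7, (2/1687) = +1; sign now +1; continue with (313/1687)
flip (313/1687) -> (1687/313): both odd, 313 mod 4 = 1, 1687 mod 4 = 3, so the flip contributes +1; sign now +1
(1687/313): 1687 mod 313 = 122, so (1687/313) = (122/313)
factor out 2^1: 122 = 2^1·61; with 313 mod 8 = 1, (2/313) = +1; sign now +1; continue with (61/313)
flip (61/313) -> (313/61): both odd, 61 mod 4 = 1, 313 mod 4 = 1, so the flip contributes +1; sign now +1
(313/61): 313 mod 61 = 8, so (313/61) = (8/61)
factor out 2^3: 8 = 2^3·1; with 61 mod 8 = 5, (2/61) = -1; sign now -1; continue with (1/61)
reached (1/61) = 1, so the symbol is -1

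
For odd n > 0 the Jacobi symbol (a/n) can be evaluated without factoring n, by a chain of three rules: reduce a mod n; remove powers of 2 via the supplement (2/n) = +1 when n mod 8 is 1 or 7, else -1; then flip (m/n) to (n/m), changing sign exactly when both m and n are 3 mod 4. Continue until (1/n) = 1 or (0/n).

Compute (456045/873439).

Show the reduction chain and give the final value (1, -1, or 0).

reciprocity: (456045/873439) = +1·(873439/456045) since 456045 mod 4 = 1, 873439 mod 4 = 3; sign now +1
(873439/456045) = (417394/456045)   [reduce mod 456045]
417394 = 2^1·208697; (2/456045) = -1 since 456045 mod 8 = 5, so (417394/456045) = (-1)^1·(208697/456045); sign now -1
reciprocity: (208697/456045) = +1·(456045/208697) since 208697 mod 4 = 1, 456045 mod 4 = 1; sign now -1
(456045/208697) = (38651/208697)   [reduce mod 208697]
reciprocity: (38651/208697) = +1·(208697/38651) since 38651 mod 4 = 3, 208697 mod 4 = 1; sign now -1
(208697/38651) = (15442/38651)   [reduce mod 38651]
15442 = 2^1·7721; (2/38651) = -1 since 38651 mod 8 = 3, so (15442/38651) = (-1)^1·(7721/38651); sign now +1
reciprocity: (7721/38651) = +1·(38651/7721) since 7721 mod 4 = 1, 38651 mod 4 = 3; sign now +1
(38651/7721) = (46/7721)   [reduce mod 7721]
46 = 2^1·23; (2/7721) = +1 since 7721 mod 8 = 1, so (46/7721) = (+1)^1·(23/7721); sign now +1
reciprocity: (23/7721) = +1·(7721/23) since 23 mod 4 = 3, 7721 mod 4 = 1; sign now +1
(7721/23) = (16/23)   [reduce mod 23]
16 = 2^4·1; (2/23) = +1 since 23 mod 8 = 7, so (16/23) = (+1)^4·(1/23); sign now +1
(1/23) = 1; final value = sign = +1

1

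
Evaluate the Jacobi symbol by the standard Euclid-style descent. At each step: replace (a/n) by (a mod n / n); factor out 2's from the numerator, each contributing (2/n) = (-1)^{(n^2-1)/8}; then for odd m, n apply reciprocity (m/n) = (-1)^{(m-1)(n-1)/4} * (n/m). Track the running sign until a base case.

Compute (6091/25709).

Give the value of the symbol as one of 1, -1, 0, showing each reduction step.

reciprocity: (6091/25709) = +1·(25709/6091) since 6091 mod 4 = 3, 25709 mod 4 = 1; sign now +1
(25709/6091) = (1345/6091)   [reduce mod 6091]
reciprocity: (1345/6091) = +1·(6091/1345) since 1345 mod 4 = 1, 6091 mod 4 = 3; sign now +1
(6091/1345) = (711/1345)   [reduce mod 1345]
reciprocity: (711/1345) = +1·(1345/711) since 711 mod 4 = 3, 1345 mod 4 = 1; sign now +1
(1345/711) = (634/711)   [reduce mod 711]
634 = 2^1·317; (2/711) = +1 since 711 mod 8 = 7, so (634/711) = (+1)^1·(317/711); sign now +1
reciprocity: (317/711) = +1·(711/317) since 317 mod 4 = 1, 711 mod 4 = 3; sign now +1
(711/317) = (77/317)   [reduce mod 317]
reciprocity: (77/317) = +1·(317/77) since 77 mod 4 = 1, 317 mod 4 = 1; sign now +1
(317/77) = (9/77)   [reduce mod 77]
reciprocity: (9/77) = +1·(77/9) since 9 mod 4 = 1, 77 mod 4 = 1; sign now +1
(77/9) = (5/9)   [reduce mod 9]
reciprocity: (5/9) = +1·(9/5) since 5 mod 4 = 1, 9 mod 4 = 1; sign now +1
(9/5) = (4/5)   [reduce mod 5]
4 = 2^2·1; (2/5) = -1 since 5 mod 8 = 5, so (4/5) = (-1)^2·(1/5); sign now +1
(1/5) = 1; final value = sign = +1

1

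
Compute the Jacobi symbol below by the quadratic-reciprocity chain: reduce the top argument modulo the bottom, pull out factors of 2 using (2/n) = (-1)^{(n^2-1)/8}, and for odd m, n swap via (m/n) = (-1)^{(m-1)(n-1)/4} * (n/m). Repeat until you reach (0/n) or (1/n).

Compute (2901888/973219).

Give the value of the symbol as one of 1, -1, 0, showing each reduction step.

-1

(2901888/973219) = (955450/973219)   [reduce mod 973219]
955450 = 2^1·477725; (2/973219) = -1 since 973219 mod 8 = 3, so (955450/973219) = (-1)^1·(477725/973219); sign now -1
reciprocity: (477725/973219) = +1·(973219/477725) since 477725 mod 4 = 1, 973219 mod 4 = 3; sign now -1
(973219/477725) = (17769/477725)   [reduce mod 477725]
reciprocity: (17769/477725) = +1·(477725/17769) since 17769 mod 4 = 1, 477725 mod 4 = 1; sign now -1
(477725/17769) = (15731/17769)   [reduce mod 17769]
reciprocity: (15731/17769) = +1·(17769/15731) since 15731 mod 4 = 3, 17769 mod 4 = 1; sign now -1
(17769/15731) = (2038/15731)   [reduce mod 15731]
2038 = 2^1·1019; (2/15731) = -1 since 15731 mod 8 = 3, so (2038/15731) = (-1)^1·(1019/15731); sign now +1
reciprocity: (1019/15731) = -1·(15731/1019) since 1019 mod 4 = 3, 15731 mod 4 = 3; sign now -1
(15731/1019) = (446/1019)   [reduce mod 1019]
446 = 2^1·223; (2/1019) = -1 since 1019 mod 8 = 3, so (446/1019) = (-1)^1·(223/1019); sign now +1
reciprocity: (223/1019) = -1·(1019/223) since 223 mod 4 = 3, 1019 mod 4 = 3; sign now -1
(1019/223) = (127/223)   [reduce mod 223]
reciprocity: (127/223) = -1·(223/127) since 127 mod 4 = 3, 223 mod 4 = 3; sign now +1
(223/127) = (96/127)   [reduce mod 127]
96 = 2^5·3; (2/127) = +1 since 127 mod 8 = 7, so (96/127) = (+1)^5·(3/127); sign now +1
reciprocity: (3/127) = -1·(127/3) since 3 mod 4 = 3, 127 mod 4 = 3; sign now -1
(127/3) = (1/3)   [reduce mod 3]
(1/3) = 1; final value = sign = -1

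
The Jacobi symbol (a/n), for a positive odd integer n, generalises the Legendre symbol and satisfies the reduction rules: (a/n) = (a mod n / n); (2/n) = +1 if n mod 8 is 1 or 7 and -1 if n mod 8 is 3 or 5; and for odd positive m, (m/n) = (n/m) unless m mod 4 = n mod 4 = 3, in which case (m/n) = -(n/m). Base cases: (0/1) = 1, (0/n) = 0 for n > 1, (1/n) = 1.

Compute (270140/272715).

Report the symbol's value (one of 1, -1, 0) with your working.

270140 = 2^2·67535; (2/272715) = -1 since 272715 mod 8 = 3, so (270140/272715) = (-1)^2·(67535/272715); sign now +1
reciprocity: (67535/272715) = -1·(272715/67535) since 67535 mod 4 = 3, 272715 mod 4 = 3; sign now -1
(272715/67535) = (2575/67535)   [reduce mod 67535]
reciprocity: (2575/67535) = -1·(67535/2575) since 2575 mod 4 = 3, 67535 mod 4 = 3; sign now +1
(67535/2575) = (585/2575)   [reduce mod 2575]
reciprocity: (585/2575) = +1·(2575/585) since 585 mod 4 = 1, 2575 mod 4 = 3; sign now +1
(2575/585) = (235/585)   [reduce mod 585]
reciprocity: (235/585) = +1·(585/235) since 235 mod 4 = 3, 585 mod 4 = 1; sign now +1
(585/235) = (115/235)   [reduce mod 235]
reciprocity: (115/235) = -1·(235/115) since 115 mod 4 = 3, 235 mod 4 = 3; sign now -1
(235/115) = (5/115)   [reduce mod 115]
reciprocity: (5/115) = +1·(115/5) since 5 mod 4 = 1, 115 mod 4 = 3; sign now -1
(115/5) = (0/5)   [reduce mod 5]
(0/5) = 0   [gcd(a, n) > 1]; final value = 0

0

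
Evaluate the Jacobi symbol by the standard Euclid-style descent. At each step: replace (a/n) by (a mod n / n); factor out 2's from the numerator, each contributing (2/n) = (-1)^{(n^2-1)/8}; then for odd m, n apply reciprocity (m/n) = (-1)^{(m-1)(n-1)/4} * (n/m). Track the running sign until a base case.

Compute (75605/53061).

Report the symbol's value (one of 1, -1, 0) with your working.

-1

(75605/53061) = (22544/53061)   [reduce mod 53061]
22544 = 2^4·1409; (2/53061) = -1 since 53061 mod 8 = 5, so (22544/53061) = (-1)^4·(1409/53061); sign now +1
reciprocity: (1409/53061) = +1·(53061/1409) since 1409 mod 4 = 1, 53061 mod 4 = 1; sign now +1
(53061/1409) = (928/1409)   [reduce mod 1409]
928 = 2^5·29; (2/1409) = +1 since 1409 mod 8 = 1, so (928/1409) = (+1)^5·(29/1409); sign now +1
reciprocity: (29/1409) = +1·(1409/29) since 29 mod 4 = 1, 1409 mod 4 = 1; sign now +1
(1409/29) = (17/29)   [reduce mod 29]
reciprocity: (17/29) = +1·(29/17) since 17 mod 4 = 1, 29 mod 4 = 1; sign now +1
(29/17) = (12/17)   [reduce mod 17]
12 = 2^2·3; (2/17) = +1 since 17 mod 8 = 1, so (12/17) = (+1)^2·(3/17); sign now +1
reciprocity: (3/17) = +1·(17/3) since 3 mod 4 = 3, 17 mod 4 = 1; sign now +1
(17/3) = (2/3)   [reduce mod 3]
2 = 2^1·1; (2/3) = -1 since 3 mod 8 = 3, so (2/3) = (-1)^1·(1/3); sign now -1
(1/3) = 1; final value = sign = -1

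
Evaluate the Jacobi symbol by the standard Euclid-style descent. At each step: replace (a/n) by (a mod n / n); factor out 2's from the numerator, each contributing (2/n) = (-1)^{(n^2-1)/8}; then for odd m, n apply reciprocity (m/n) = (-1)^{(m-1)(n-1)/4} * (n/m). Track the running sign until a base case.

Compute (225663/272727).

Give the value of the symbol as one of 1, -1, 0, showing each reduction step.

0

flip (225663/272727) -> (272727/225663): both odd, 225663 mod 4 = 3, 272727 mod 4 = 3, so the flip contributes -1; sign now -1
(272727/225663): 272727 mod 225663 = 47064, so (272727/225663) = (47064/225663)
factor out 2^3: 47064 = 2^3·5883; with 225663 mod 8 = 7, (2/225663) = +1; sign now -1; continue with (5883/225663)
flip (5883/225663) -> (225663/5883): both odd, 5883 mod 4 = 3, 225663 mod 4 = 3, so the flip contributes -1; sign now +1
(225663/5883): 225663 mod 5883 = 2109, so (225663/5883) = (2109/5883)
flip (2109/5883) -> (5883/2109): both odd, 2109 mod 4 = 1, 5883 mod 4 = 3, so the flip contributes +1; sign now +1
(5883/2109): 5883 mod 2109 = 1665, so (5883/2109) = (1665/2109)
flip (1665/2109) -> (2109/1665): both odd, 1665 mod 4 = 1, 2109 mod 4 = 1, so the flip contributes +1; sign now +1
(2109/1665): 2109 mod 1665 = 444, so (2109/1665) = (444/1665)
factor out 2^2: 444 = 2^2·111; with 1665 mod 8 = 1, (2/1665) = +1; sign now +1; continue with (111/1665)
flip (111/1665) -> (1665/111): both odd, 111 mod 4 = 3, 1665 mod 4 = 1, so the flip contributes +1; sign now +1
(1665/111): 1665 mod 111 = 0, so (1665/111) = (0/111)
reached (0/111); gcd(a, n) > 1, so (0/111) = 0 and the symbol is 0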